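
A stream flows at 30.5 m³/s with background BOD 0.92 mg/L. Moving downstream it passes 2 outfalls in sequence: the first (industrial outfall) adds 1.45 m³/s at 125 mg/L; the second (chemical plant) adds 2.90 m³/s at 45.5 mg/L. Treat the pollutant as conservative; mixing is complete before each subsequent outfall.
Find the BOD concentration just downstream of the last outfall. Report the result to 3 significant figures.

9.79 mg/L

After outfall 1: Q = 30.50 + 1.450 = 31.95 m³/s; C = (30.50·0.9200 + 1.450·125.0)/31.95 = 6.551 mg/L.
After outfall 2: Q = 31.95 + 2.900 = 34.85 m³/s; C = (31.95·6.551 + 2.900·45.50)/34.85 = 9.792 mg/L.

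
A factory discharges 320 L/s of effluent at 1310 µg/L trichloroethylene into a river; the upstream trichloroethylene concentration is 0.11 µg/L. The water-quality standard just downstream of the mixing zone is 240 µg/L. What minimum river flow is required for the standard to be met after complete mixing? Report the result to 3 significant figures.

Set C_mix = 240: (Q·0.1100 + 320.0·1310) / (Q + 320.0) = 240
→ Q = 320.0·(1310 − 240)/(240 − 0.1100) = 1427 L/s.

1430 L/s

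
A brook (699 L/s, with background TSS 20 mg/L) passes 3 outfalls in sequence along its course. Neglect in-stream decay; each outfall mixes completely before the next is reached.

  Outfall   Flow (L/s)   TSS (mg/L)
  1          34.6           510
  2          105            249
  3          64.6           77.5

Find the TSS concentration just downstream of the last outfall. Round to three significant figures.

Outfall 1: combined Q = 733.6 L/s; C = (699.0·20.00 + 34.60·510.0)/733.6 = 43.11 mg/L.
Outfall 2: combined Q = 838.6 L/s; C = (733.6·43.11 + 105.0·249.0)/838.6 = 68.89 mg/L.
Outfall 3: combined Q = 903.2 L/s; C = (838.6·68.89 + 64.60·77.50)/903.2 = 69.51 mg/L.

69.5 mg/L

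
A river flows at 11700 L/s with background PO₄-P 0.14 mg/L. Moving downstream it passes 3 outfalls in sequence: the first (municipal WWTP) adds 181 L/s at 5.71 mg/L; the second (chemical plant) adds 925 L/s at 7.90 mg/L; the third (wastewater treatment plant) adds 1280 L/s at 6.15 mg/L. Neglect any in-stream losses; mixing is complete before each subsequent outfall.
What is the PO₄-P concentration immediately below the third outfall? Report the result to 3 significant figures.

1.27 mg/L

Below outfall 1: Q → 11880 L/s, C = (11700·0.1400 + 181.0·5.710)/11880 = 0.2249 mg/L.
Below outfall 2: Q → 12810 L/s, C = (11880·0.2249 + 925.0·7.900)/12810 = 0.7792 mg/L.
Below outfall 3: Q → 14090 L/s, C = (12810·0.7792 + 1280·6.150)/14090 = 1.267 mg/L.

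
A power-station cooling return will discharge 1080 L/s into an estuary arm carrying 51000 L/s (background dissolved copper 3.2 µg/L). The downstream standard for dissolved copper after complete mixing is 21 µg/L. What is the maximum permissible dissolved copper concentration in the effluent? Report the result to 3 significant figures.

At the limit, (Qr·Cr + Qe·Cₑ)/(Qr + Qe) = 21:
Cₑ = (52080·21 − 51000·3.200) / 1080 = 861.6 µg/L.

862 µg/L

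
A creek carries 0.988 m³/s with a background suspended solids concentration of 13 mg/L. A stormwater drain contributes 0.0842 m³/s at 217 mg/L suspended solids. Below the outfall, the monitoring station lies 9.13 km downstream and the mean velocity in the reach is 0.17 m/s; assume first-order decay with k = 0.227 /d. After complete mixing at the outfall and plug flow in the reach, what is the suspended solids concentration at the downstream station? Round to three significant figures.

Mass balance: C = (0.9880·13.00 + 0.08420·217.0) / 1.072 = 31.12/1.072 = 29.02 mg/L.
Travel time t = 9.13·1000 / 0.17 = 53710 s = 14.92 h.
Decay over the reach: 29.02·exp(−kt) = 29.02·0.8684 = 25.20 mg/L.

25.2 mg/L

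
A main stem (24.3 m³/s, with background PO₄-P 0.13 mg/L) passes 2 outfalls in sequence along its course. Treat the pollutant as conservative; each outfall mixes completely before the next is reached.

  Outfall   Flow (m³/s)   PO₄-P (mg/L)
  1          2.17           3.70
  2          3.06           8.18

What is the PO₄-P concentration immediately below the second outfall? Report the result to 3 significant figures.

1.23 mg/L

After outfall 1: Q = 24.30 + 2.170 = 26.47 m³/s; C = (24.30·0.1300 + 2.170·3.700)/26.47 = 0.4227 mg/L.
After outfall 2: Q = 26.47 + 3.060 = 29.53 m³/s; C = (26.47·0.4227 + 3.060·8.180)/29.53 = 1.227 mg/L.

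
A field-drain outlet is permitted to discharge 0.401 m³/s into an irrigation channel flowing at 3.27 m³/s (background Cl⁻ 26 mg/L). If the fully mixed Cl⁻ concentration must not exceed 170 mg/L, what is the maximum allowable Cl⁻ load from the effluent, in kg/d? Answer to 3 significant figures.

Mass balance at the limit: 3.270·26.00 + 0.4010·Cₑ = 3.671·170 → Cₑ = 1344 mg/L.
Load = 0.4010 m³/s × 1344 g/m³ × 86 400 s/d = 46570 kg/d.

46600 kg/d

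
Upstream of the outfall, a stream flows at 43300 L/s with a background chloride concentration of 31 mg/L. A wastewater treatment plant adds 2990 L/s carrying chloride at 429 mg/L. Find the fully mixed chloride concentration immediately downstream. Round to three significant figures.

Mass balance: C = (43300·31.00 + 2990·429.0) / 46290 = 2625000/46290 = 56.71 mg/L.

56.7 mg/L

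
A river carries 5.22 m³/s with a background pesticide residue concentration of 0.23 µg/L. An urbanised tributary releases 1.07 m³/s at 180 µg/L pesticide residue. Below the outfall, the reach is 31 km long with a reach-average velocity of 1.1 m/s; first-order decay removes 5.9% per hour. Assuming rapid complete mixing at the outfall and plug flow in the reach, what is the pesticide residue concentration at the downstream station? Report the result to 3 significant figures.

Mass balance: C = (5.220·0.2300 + 1.070·180.0) / 6.290 = 193.8/6.290 = 30.81 µg/L.
Travel time t = 31·1000 / 1.1 = 28180 s = 7.828 h.
5.9%/h lost → k = −ln(1 − 0.059) = 0.06081 h⁻¹.
First-order decay: C = 30.81·exp(−k·t) = 30.81·0.6212 = 19.14 µg/L.

19.1 µg/L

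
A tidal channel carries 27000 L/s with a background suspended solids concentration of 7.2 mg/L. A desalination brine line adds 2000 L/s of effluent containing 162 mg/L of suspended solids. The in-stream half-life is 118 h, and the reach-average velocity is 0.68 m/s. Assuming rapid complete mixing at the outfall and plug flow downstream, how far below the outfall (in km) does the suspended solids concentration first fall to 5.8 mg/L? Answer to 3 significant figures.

469 km

After mixing, C = (27000·7.200 + 2000·162.0) / 29000 = 518400/29000 = 17.88 mg/L.
Half-life 118 h → k = ln 2 / 118 = 0.005874 h⁻¹ = 0.1410 d⁻¹.
Set 17.88·exp(−k·t) = 5.8 → t = ln(17.88/5.8)/k = 689800 s = 191.6 h.
Distance = v·t = 0.68·689800 = 469100 m = 469.1 km.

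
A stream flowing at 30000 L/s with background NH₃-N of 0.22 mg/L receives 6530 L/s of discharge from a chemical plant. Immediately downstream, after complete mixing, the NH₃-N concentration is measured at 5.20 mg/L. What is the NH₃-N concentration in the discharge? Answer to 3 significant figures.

Mass balance: 30000·0.2200 + 6530·Cₑ = 36530·5.200
→ Cₑ = (36530·5.200 − 30000·0.2200) / 6530 = 28.08 mg/L.

28.1 mg/L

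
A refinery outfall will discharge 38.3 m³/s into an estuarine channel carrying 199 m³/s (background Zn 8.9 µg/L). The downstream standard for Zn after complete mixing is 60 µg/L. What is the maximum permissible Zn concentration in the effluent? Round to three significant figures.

326 µg/L

At the limit, (Qr·Cr + Qe·Cₑ)/(Qr + Qe) = 60:
Cₑ = (237.3·60 − 199.0·8.900) / 38.30 = 325.5 µg/L.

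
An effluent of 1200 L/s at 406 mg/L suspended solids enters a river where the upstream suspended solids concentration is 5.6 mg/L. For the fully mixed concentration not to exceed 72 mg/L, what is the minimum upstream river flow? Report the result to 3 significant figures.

6040 L/s

Set C_mix = 72: (Q·5.600 + 1200·406.0) / (Q + 1200) = 72
→ Q = 1200·(406.0 − 72)/(72 − 5.600) = 6036 L/s.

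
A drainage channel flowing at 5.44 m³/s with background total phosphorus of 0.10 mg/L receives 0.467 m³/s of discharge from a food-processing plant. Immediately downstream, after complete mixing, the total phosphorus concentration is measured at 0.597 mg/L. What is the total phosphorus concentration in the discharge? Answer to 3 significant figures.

Mass balance: 5.440·0.1000 + 0.4670·Cₑ = 5.907·0.5970
→ Cₑ = (5.907·0.5970 − 5.440·0.1000) / 0.4670 = 6.386 mg/L.

6.39 mg/L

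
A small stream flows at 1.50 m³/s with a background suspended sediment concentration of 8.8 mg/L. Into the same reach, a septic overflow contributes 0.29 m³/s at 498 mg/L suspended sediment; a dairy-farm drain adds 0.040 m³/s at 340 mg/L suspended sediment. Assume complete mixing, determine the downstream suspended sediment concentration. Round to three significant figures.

93.6 mg/L

Conservation of mass: C = (1.500·8.800 + 0.2900·498.0 + 0.04000·340.0) / 1.830 = 171.2/1.830 = 93.56 mg/L.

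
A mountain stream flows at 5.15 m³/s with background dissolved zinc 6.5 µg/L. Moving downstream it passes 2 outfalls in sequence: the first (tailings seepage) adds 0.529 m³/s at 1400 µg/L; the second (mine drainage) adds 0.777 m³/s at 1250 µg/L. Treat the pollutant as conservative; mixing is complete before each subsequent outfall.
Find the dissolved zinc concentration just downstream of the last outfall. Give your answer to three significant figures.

After outfall 1: Q = 5.150 + 0.5290 = 5.679 m³/s; C = (5.150·6.500 + 0.5290·1400)/5.679 = 136.3 µg/L.
After outfall 2: Q = 5.679 + 0.7770 = 6.456 m³/s; C = (5.679·136.3 + 0.7770·1250)/6.456 = 270.3 µg/L.

270 µg/L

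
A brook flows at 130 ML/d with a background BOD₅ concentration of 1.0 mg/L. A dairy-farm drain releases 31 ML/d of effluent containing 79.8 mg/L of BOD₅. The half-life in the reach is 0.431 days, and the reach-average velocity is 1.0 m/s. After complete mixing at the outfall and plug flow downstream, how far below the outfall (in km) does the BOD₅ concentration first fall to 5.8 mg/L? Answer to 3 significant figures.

55.1 km

Conservation of mass: C = (130.0·1.000 + 31.00·79.80) / 161.0 = 2604/161.0 = 16.17 mg/L.
Half-life 0.431 d → k = ln 2 / 0.431 = 1.608 d⁻¹.
Set 16.17·exp(−k·t) = 5.8 → t = ln(16.17/5.8)/k = 55090 s = 15.30 h.
Distance = v·t = 1.0·55090 = 55090 m = 55.09 km.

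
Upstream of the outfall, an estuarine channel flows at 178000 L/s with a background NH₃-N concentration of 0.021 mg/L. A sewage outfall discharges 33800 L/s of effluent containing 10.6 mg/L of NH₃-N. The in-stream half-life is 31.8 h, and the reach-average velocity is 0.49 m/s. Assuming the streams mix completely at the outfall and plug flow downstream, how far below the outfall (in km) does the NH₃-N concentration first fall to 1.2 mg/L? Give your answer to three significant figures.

After mixing, C = (178000·0.02100 + 33800·10.60) / 211800 = 362000/211800 = 1.709 mg/L.
Half-life 31.8 h → k = ln 2 / 31.8 = 0.02180 h⁻¹ = 0.5231 d⁻¹.
Set 1.709·exp(−k·t) = 1.2 → t = ln(1.709/1.2)/k = 58420 s = 16.23 h.
Distance = v·t = 0.49·58420 = 28630 m = 28.63 km.

28.6 km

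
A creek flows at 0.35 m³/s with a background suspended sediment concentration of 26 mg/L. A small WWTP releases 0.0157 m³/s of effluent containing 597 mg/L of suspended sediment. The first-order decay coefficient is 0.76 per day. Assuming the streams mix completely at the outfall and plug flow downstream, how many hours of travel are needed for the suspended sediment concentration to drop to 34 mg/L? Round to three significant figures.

Mixed concentration C = ΣQC/ΣQ = (0.3500·26.00 + 0.01570·597.0) / 0.3657 = 18.47/0.3657 = 50.51 mg/L.
50.51·exp(−k·t) = 34 → t = ln(50.51/34)/k = 45010 s = 12.50 h.

12.5 h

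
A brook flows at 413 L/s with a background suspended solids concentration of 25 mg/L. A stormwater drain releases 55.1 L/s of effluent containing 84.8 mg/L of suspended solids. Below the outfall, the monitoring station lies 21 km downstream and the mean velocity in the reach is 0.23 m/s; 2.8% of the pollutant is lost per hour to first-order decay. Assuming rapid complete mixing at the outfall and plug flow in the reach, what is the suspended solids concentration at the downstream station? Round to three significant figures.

After mixing, C = (413.0·25.00 + 55.10·84.80) / 468.1 = 15000/468.1 = 32.04 mg/L.
Travel time t = 21·1000 / 0.23 = 91300 s = 25.36 h.
2.8%/h lost → k = −ln(1 − 0.028) = 0.02840 h⁻¹.
Applying C = C₀e^(−kt): 32.04 × 0.4866 = 15.59 mg/L.

15.6 mg/L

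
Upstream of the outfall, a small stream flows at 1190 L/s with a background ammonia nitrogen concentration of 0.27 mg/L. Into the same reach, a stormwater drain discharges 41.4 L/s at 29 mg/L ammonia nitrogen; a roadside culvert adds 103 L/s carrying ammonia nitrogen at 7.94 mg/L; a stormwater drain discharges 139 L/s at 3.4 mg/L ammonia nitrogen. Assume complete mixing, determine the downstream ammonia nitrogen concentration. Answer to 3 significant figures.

1.91 mg/L

Flow-weighted average: C = (1190·0.2700 + 41.40·29.00 + 103.0·7.940 + 139.0·3.400) / 1473 = 2812/1473 = 1.909 mg/L.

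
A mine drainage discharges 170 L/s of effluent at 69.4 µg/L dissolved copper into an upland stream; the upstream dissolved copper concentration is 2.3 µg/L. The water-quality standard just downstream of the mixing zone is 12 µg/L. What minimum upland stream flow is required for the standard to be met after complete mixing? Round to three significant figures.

1010 L/s

Set C_mix = 12: (Q·2.300 + 170.0·69.40) / (Q + 170.0) = 12
→ Q = 170.0·(69.40 − 12)/(12 − 2.300) = 1006 L/s.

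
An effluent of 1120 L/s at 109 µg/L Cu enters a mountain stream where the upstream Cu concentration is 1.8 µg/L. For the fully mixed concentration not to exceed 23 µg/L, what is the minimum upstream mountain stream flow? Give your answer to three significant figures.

4540 L/s

Set C_mix = 23: (Q·1.800 + 1120·109.0) / (Q + 1120) = 23
→ Q = 1120·(109.0 − 23)/(23 − 1.800) = 4543 L/s.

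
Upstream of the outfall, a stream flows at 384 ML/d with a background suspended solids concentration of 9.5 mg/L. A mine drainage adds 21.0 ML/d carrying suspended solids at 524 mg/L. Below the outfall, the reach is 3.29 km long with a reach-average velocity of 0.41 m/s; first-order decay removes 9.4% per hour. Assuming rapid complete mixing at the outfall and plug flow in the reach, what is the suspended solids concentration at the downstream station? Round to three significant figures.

29.0 mg/L

Mixed concentration C = ΣQC/ΣQ = (384.0·9.500 + 21.00·524.0) / 405.0 = 14650/405.0 = 36.18 mg/L.
Travel time t = 3.29·1000 / 0.41 = 8024 s = 2.229 h.
9.4%/h lost → k = −ln(1 − 0.094) = 0.09872 h⁻¹.
After decay, C = 36.18 × e^(−kt) = 36.18 × 0.8025 = 29.03 mg/L.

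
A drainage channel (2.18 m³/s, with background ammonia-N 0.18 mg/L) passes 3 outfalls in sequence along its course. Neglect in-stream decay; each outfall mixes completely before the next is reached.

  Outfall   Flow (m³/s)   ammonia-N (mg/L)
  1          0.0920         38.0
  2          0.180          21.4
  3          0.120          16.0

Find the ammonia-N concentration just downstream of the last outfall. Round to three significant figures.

Below outfall 1: Q → 2.272 m³/s, C = (2.180·0.1800 + 0.09200·38.00)/2.272 = 1.711 mg/L.
Below outfall 2: Q → 2.452 m³/s, C = (2.272·1.711 + 0.1800·21.40)/2.452 = 3.157 mg/L.
Below outfall 3: Q → 2.572 m³/s, C = (2.452·3.157 + 0.1200·16.00)/2.572 = 3.756 mg/L.

3.76 mg/L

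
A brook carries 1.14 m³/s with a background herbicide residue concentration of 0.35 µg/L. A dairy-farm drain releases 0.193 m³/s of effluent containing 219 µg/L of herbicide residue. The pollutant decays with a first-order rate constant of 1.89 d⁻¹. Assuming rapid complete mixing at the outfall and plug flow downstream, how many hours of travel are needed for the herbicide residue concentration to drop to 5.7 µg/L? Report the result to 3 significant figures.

After mixing, C = (1.140·0.3500 + 0.1930·219.0) / 1.333 = 42.67/1.333 = 32.01 µg/L.
32.01·exp(−k·t) = 5.7 → t = ln(32.01/5.7)/k = 78880 s = 21.91 h.

21.9 h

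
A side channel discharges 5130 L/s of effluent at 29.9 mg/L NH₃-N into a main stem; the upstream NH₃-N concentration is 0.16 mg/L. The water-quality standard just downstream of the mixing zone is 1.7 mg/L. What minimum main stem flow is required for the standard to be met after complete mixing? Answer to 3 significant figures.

Set C_mix = 1.7: (Q·0.1600 + 5130·29.90) / (Q + 5130) = 1.7
→ Q = 5130·(29.90 − 1.7)/(1.7 − 0.1600) = 93940 L/s.

93900 L/s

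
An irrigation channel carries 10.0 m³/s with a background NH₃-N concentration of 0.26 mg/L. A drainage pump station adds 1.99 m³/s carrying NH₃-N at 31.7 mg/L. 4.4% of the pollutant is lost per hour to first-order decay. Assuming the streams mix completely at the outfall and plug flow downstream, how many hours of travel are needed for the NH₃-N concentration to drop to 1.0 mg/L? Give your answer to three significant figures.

Conservation of mass: C = (10.00·0.2600 + 1.990·31.70) / 11.99 = 65.68/11.99 = 5.478 mg/L.
4.4%/h lost → k = −ln(1 − 0.044) = 0.04500 h⁻¹.
5.478·exp(−k·t) = 1.0 → t = ln(5.478/1.0)/k = 136100 s = 37.80 h.

37.8 h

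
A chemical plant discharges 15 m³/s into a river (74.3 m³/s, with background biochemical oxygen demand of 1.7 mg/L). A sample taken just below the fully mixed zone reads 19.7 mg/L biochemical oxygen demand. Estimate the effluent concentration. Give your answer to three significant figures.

109 mg/L

Mass balance: 74.30·1.700 + 15.00·Cₑ = 89.30·19.70
→ Cₑ = (89.30·19.70 − 74.30·1.700) / 15.00 = 108.9 mg/L.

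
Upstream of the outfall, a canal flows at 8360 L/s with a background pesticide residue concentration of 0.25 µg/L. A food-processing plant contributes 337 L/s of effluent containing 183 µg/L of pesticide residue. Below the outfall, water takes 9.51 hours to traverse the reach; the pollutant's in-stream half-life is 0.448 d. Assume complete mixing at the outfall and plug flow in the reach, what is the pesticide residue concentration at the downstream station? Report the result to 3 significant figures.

3.97 µg/L

Mixed concentration C = ΣQC/ΣQ = (8360·0.2500 + 337.0·183.0) / 8697 = 63760/8697 = 7.331 µg/L.
Half-life 0.448 d → k = ln 2 / 0.448 = 1.547 d⁻¹.
Applying C = C₀e^(−kt): 7.331 × 0.5417 = 3.971 µg/L.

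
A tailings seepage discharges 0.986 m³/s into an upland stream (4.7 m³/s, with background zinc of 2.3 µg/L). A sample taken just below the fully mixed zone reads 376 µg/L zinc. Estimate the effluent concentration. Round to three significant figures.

2160 µg/L

Mass balance: 4.700·2.300 + 0.9860·Cₑ = 5.686·376.0
→ Cₑ = (5.686·376.0 − 4.700·2.300) / 0.9860 = 2157 µg/L.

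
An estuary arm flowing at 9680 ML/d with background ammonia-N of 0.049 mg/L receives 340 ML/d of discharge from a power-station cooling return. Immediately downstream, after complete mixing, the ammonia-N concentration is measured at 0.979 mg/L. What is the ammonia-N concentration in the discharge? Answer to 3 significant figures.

Mass balance: 9680·0.04900 + 340.0·Cₑ = 10020·0.9790
→ Cₑ = (10020·0.9790 − 9680·0.04900) / 340.0 = 27.46 mg/L.

27.5 mg/L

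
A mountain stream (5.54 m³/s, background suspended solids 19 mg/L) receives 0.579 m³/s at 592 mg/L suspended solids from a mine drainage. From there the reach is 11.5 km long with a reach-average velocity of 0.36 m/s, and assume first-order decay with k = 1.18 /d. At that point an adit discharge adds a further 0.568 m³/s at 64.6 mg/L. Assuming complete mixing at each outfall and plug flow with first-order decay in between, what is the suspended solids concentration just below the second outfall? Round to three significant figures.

Mass balance: C = (5.540·19.00 + 0.5790·592.0) / 6.119 = 448.0/6.119 = 73.22 mg/L; combined flow 6.119 m³/s.
Travel time t = 11.5·1000 / 0.36 = 31940 s = 8.873 h.
First-order decay: C = 73.22·exp(−k·t) = 73.22·0.6464 = 47.33 mg/L.
Second outfall: C = (6.119·47.33 + 0.5680·64.60)/6.687 = 48.80 mg/L.

48.8 mg/L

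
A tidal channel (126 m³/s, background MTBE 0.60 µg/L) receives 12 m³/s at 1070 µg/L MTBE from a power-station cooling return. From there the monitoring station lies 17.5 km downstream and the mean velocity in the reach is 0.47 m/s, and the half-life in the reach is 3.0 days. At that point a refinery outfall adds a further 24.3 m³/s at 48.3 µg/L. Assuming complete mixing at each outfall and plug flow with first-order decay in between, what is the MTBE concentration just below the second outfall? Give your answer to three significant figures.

Mass balance: C = (126.0·0.6000 + 12.00·1070) / 138.0 = 12920/138.0 = 93.59 µg/L; combined flow 138.0 m³/s.
Travel time t = 17.5·1000 / 0.47 = 37230 s = 10.34 h.
Half-life 3.0 d → k = ln 2 / 3.0 = 0.2310 d⁻¹.
Decay over the reach: 93.59·exp(−kt) = 93.59·0.9052 = 84.72 µg/L.
Second outfall: C = (138.0·84.72 + 24.30·48.30)/162.3 = 79.27 µg/L.

79.3 µg/L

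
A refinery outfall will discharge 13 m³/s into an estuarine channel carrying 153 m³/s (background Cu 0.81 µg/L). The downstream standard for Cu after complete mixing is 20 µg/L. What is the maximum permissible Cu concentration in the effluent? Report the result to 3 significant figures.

At the limit, (Qr·Cr + Qe·Cₑ)/(Qr + Qe) = 20:
Cₑ = (166.0·20 − 153.0·0.8100) / 13.00 = 245.9 µg/L.

246 µg/L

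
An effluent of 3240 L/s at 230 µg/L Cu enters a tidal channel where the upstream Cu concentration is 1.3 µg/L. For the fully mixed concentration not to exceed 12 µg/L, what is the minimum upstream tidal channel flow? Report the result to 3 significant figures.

66000 L/s

Set C_mix = 12: (Q·1.300 + 3240·230.0) / (Q + 3240) = 12
→ Q = 3240·(230.0 − 12)/(12 − 1.300) = 66010 L/s.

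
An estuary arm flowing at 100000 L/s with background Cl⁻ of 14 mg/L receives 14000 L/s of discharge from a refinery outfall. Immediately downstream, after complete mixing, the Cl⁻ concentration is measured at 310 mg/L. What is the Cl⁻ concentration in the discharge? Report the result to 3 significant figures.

Mass balance: 100000·14.00 + 14000·Cₑ = 114000·310.0
→ Cₑ = (114000·310.0 − 100000·14.00) / 14000 = 2424 mg/L.

2420 mg/L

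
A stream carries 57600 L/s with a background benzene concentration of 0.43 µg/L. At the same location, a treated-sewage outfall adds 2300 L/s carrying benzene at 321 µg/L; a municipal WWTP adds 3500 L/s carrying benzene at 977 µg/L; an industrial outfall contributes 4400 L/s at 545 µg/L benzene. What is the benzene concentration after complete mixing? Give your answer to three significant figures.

After mixing, C = (57600·0.4300 + 2300·321.0 + 3500·977.0 + 4400·545.0) / 67800 = 6581000/67800 = 97.06 µg/L.

97.1 µg/L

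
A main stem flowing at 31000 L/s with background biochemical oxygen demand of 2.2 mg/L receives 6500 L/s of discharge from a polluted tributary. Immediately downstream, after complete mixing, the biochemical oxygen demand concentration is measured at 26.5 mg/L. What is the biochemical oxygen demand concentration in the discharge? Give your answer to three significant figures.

Mass balance: 31000·2.200 + 6500·Cₑ = 37500·26.50
→ Cₑ = (37500·26.50 − 31000·2.200) / 6500 = 142.4 mg/L.

142 mg/L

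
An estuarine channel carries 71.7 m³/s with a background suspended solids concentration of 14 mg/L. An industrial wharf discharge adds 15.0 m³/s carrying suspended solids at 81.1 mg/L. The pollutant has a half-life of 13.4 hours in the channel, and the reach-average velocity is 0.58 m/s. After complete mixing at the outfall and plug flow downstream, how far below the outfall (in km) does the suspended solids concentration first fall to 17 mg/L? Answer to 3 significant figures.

After mixing, C = (71.70·14.00 + 15.00·81.10) / 86.70 = 2220/86.70 = 25.61 mg/L.
Half-life 13.4 h → k = ln 2 / 13.4 = 0.05173 h⁻¹ = 1.241 d⁻¹.
Set 25.61·exp(−k·t) = 17 → t = ln(25.61/17)/k = 28520 s = 7.921 h.
Distance = v·t = 0.58·28520 = 16540 m = 16.54 km.

16.5 km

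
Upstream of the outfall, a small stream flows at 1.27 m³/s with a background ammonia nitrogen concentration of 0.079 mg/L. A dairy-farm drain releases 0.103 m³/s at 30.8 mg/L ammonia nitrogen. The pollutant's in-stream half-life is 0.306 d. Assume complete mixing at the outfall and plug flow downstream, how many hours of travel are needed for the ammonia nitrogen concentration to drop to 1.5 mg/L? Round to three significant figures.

After mixing, C = (1.270·0.07900 + 0.1030·30.80) / 1.373 = 3.273/1.373 = 2.384 mg/L.
Half-life 0.306 d → k = ln 2 / 0.306 = 2.265 d⁻¹.
2.384·exp(−k·t) = 1.5 → t = ln(2.384/1.5)/k = 17670 s = 4.907 h.

4.91 h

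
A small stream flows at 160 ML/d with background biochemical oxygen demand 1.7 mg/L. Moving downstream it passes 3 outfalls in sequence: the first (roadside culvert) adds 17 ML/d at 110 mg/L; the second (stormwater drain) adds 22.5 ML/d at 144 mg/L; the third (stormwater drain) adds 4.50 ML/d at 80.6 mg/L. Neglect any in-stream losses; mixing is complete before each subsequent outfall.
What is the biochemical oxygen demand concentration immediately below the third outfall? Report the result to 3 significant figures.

Outfall 1: combined Q = 177.0 ML/d; C = (160.0·1.700 + 17.00·110.0)/177.0 = 12.10 mg/L.
Outfall 2: combined Q = 199.5 ML/d; C = (177.0·12.10 + 22.50·144.0)/199.5 = 26.98 mg/L.
Outfall 3: combined Q = 204.0 ML/d; C = (199.5·26.98 + 4.500·80.60)/204.0 = 28.16 mg/L.

28.2 mg/L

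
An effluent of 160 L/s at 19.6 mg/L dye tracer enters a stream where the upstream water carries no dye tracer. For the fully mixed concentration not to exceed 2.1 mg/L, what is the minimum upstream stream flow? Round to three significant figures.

Set C_mix = 2.1: (Q·0 + 160.0·19.60) / (Q + 160.0) = 2.1
→ Q = 160.0·(19.60 − 2.1)/(2.1 − 0) = 1333 L/s.

1330 L/s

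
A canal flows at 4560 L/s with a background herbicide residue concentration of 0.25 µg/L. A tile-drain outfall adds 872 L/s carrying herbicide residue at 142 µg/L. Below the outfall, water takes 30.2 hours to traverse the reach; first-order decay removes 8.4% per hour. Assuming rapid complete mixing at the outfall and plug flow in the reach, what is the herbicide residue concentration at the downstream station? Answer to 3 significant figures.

Mass balance: C = (4560·0.2500 + 872.0·142.0) / 5432 = 125000/5432 = 23.01 µg/L.
8.4%/h lost → k = −ln(1 − 0.084) = 0.08774 h⁻¹.
Applying C = C₀e^(−kt): 23.01 × 0.07067 = 1.626 µg/L.

1.63 µg/L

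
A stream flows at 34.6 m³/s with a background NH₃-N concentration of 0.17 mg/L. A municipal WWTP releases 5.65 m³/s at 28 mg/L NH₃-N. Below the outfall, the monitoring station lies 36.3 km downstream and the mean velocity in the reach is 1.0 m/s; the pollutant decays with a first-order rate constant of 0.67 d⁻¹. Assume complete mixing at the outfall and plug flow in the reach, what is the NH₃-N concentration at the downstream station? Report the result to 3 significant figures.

3.08 mg/L

Flow-weighted average: C = (34.60·0.1700 + 5.650·28.00) / 40.25 = 164.1/40.25 = 4.077 mg/L.
Travel time t = 36.3·1000 / 1.0 = 36300 s = 10.08 h.
First-order decay: C = 4.077·exp(−k·t) = 4.077·0.7547 = 3.076 mg/L.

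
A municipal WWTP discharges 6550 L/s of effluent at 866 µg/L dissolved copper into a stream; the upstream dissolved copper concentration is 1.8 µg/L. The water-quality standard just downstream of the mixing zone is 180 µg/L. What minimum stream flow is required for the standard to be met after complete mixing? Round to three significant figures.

Set C_mix = 180: (Q·1.800 + 6550·866.0) / (Q + 6550) = 180
→ Q = 6550·(866.0 − 180)/(180 − 1.800) = 25210 L/s.

25200 L/s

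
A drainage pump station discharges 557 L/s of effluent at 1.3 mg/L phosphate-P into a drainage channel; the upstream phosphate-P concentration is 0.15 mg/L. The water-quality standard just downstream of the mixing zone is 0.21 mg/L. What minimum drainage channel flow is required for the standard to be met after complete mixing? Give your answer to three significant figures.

Set C_mix = 0.21: (Q·0.1500 + 557.0·1.300) / (Q + 557.0) = 0.21
→ Q = 557.0·(1.300 − 0.21)/(0.21 − 0.1500) = 10120 L/s.

10100 L/s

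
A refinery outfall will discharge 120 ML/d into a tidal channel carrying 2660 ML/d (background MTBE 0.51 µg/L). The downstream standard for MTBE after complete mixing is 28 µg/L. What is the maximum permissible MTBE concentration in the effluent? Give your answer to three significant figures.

637 µg/L

At the limit, (Qr·Cr + Qe·Cₑ)/(Qr + Qe) = 28:
Cₑ = (2780·28 − 2660·0.5100) / 120.0 = 637.4 µg/L.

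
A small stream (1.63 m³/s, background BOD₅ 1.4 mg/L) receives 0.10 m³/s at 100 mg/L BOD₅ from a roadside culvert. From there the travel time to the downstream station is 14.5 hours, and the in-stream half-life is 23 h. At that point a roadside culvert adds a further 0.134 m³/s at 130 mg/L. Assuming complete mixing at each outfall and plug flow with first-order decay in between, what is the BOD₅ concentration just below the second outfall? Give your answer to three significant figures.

13.6 mg/L

Flow-weighted average: C = (1.630·1.400 + 0.1000·100.0) / 1.730 = 12.28/1.730 = 7.099 mg/L; combined flow 1.730 m³/s.
Half-life 23 h → k = ln 2 / 23 = 0.03014 h⁻¹ = 0.7233 d⁻¹.
After decay, C = 7.099 × e^(−kt) = 7.099 × 0.6460 = 4.586 mg/L.
At the second outfall, C = (1.730·4.586 + 0.1340·130.0) / (1.730 + 0.1340) = 13.60 mg/L.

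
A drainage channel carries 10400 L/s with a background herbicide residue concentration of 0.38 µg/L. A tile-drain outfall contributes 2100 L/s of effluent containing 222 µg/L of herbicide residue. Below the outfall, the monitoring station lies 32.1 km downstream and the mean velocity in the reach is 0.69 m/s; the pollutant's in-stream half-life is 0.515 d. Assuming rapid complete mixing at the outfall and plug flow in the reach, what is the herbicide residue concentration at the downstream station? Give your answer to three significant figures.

Conservation of mass: C = (10400·0.3800 + 2100·222.0) / 12500 = 470200/12500 = 37.61 µg/L.
Travel time t = 32.1·1000 / 0.69 = 46520 s = 12.92 h.
Half-life 0.515 d → k = ln 2 / 0.515 = 1.346 d⁻¹.
Applying C = C₀e^(−kt): 37.61 × 0.4845 = 18.22 µg/L.

18.2 µg/L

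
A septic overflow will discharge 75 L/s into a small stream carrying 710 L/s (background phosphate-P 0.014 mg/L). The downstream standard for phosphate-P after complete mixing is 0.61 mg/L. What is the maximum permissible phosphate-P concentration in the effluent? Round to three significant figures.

At the limit, (Qr·Cr + Qe·Cₑ)/(Qr + Qe) = 0.61:
Cₑ = (785.0·0.61 − 710.0·0.01400) / 75.00 = 6.252 mg/L.

6.25 mg/L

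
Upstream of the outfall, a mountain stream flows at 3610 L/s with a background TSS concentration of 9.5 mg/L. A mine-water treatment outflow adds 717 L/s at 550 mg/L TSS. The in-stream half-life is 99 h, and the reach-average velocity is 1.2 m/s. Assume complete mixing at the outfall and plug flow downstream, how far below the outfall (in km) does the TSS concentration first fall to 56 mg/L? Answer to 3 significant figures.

After mixing, C = (3610·9.500 + 717.0·550.0) / 4327 = 428600/4327 = 99.06 mg/L.
Half-life 99 h → k = ln 2 / 99 = 0.007001 h⁻¹ = 0.1680 d⁻¹.
Set 99.06·exp(−k·t) = 56 → t = ln(99.06/56)/k = 293300 s = 81.47 h.
Distance = v·t = 1.2·293300 = 351900 m = 351.9 km.

352 km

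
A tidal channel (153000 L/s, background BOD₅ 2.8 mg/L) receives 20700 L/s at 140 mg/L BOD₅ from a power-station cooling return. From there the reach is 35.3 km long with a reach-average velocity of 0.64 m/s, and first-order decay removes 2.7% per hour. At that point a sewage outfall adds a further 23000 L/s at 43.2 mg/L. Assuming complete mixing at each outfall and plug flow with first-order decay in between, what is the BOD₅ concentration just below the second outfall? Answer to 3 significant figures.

16.2 mg/L

Mass balance: C = (153000·2.800 + 20700·140.0) / 173700 = 3326000/173700 = 19.15 mg/L; combined flow 173700 L/s.
Travel time t = 35.3·1000 / 0.64 = 55160 s = 15.32 h.
2.7%/h lost → k = −ln(1 − 0.027) = 0.02737 h⁻¹.
First-order decay: C = 19.15·exp(−k·t) = 19.15·0.6575 = 12.59 mg/L.
At the second outfall, C = (173700·12.59 + 23000·43.20) / (173700 + 23000) = 16.17 mg/L.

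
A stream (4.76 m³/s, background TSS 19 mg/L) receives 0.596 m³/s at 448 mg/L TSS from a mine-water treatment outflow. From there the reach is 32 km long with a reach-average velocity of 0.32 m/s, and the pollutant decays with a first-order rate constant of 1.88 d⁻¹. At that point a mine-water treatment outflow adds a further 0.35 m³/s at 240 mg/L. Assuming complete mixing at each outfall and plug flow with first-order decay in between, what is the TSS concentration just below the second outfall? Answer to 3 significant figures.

21.8 mg/L

Mass balance: C = (4.760·19.00 + 0.5960·448.0) / 5.356 = 357.4/5.356 = 66.74 mg/L; combined flow 5.356 m³/s.
Travel time t = 32·1000 / 0.32 = 100000 s = 27.78 h.
Applying C = C₀e^(−kt): 66.74 × 0.1135 = 7.575 mg/L.
Second outfall: C = (5.356·7.575 + 0.3500·240.0)/5.706 = 21.83 mg/L.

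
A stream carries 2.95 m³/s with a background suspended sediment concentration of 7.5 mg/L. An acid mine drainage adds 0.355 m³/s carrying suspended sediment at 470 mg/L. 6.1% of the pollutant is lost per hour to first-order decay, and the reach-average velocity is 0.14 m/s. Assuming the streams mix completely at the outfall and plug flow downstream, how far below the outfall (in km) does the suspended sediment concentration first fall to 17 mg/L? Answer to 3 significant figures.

9.71 km

After mixing, C = (2.950·7.500 + 0.3550·470.0) / 3.305 = 189.0/3.305 = 57.18 mg/L.
6.1%/h lost → k = −ln(1 − 0.061) = 0.06294 h⁻¹.
Set 57.18·exp(−k·t) = 17 → t = ln(57.18/17)/k = 69380 s = 19.27 h.
Distance = v·t = 0.14·69380 = 9713 m = 9.713 km.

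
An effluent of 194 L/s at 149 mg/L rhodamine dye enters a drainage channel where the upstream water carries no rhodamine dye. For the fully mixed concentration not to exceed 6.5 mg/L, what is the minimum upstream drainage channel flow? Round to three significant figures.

Set C_mix = 6.5: (Q·0 + 194.0·149.0) / (Q + 194.0) = 6.5
→ Q = 194.0·(149.0 − 6.5)/(6.5 − 0) = 4253 L/s.

4250 L/s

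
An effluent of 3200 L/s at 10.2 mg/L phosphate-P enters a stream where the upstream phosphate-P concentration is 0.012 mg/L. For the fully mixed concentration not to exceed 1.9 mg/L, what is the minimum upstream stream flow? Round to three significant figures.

Set C_mix = 1.9: (Q·0.01200 + 3200·10.20) / (Q + 3200) = 1.9
→ Q = 3200·(10.20 − 1.9)/(1.9 − 0.01200) = 14070 L/s.

14100 L/s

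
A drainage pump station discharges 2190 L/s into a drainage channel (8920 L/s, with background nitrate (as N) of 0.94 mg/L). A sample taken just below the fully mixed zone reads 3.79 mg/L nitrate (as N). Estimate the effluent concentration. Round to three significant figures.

15.4 mg/L

Mass balance: 8920·0.9400 + 2190·Cₑ = 11110·3.790
→ Cₑ = (11110·3.790 − 8920·0.9400) / 2190 = 15.40 mg/L.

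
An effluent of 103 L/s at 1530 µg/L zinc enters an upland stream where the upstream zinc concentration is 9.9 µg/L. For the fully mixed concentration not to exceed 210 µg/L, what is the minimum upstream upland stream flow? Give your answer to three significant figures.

Set C_mix = 210: (Q·9.900 + 103.0·1530) / (Q + 103.0) = 210
→ Q = 103.0·(1530 − 210)/(210 − 9.900) = 679.5 L/s.

679 L/s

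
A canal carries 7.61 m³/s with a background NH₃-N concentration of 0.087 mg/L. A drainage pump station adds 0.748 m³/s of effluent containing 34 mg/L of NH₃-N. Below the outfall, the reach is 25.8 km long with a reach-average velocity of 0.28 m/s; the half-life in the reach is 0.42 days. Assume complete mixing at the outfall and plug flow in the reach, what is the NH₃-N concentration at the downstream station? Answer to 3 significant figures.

Flow-weighted average: C = (7.610·0.08700 + 0.7480·34.00) / 8.358 = 26.09/8.358 = 3.122 mg/L.
Travel time t = 25.8·1000 / 0.28 = 92140 s = 25.60 h.
Half-life 0.42 d → k = ln 2 / 0.42 = 1.650 d⁻¹.
First-order decay: C = 3.122·exp(−k·t) = 3.122·0.1720 = 0.5371 mg/L.

0.537 mg/L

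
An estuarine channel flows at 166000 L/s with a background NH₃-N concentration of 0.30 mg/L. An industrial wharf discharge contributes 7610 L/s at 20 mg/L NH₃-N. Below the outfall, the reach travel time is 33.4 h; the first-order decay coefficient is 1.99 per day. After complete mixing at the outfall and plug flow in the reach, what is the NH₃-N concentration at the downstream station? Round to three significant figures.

After mixing, C = (166000·0.3000 + 7610·20.00) / 173600 = 202000/173600 = 1.164 mg/L.
Applying C = C₀e^(−kt): 1.164 × 0.06270 = 0.07295 mg/L.

0.0730 mg/L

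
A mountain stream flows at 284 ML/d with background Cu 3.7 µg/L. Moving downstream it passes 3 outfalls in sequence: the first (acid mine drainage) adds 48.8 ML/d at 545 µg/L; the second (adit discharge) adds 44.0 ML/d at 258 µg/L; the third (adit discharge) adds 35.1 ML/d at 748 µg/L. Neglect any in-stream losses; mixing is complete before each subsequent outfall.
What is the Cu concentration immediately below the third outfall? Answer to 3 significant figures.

158 µg/L

Outfall 1: combined Q = 332.8 ML/d; C = (284.0·3.700 + 48.80·545.0)/332.8 = 83.07 µg/L.
Outfall 2: combined Q = 376.8 ML/d; C = (332.8·83.07 + 44.00·258.0)/376.8 = 103.5 µg/L.
Outfall 3: combined Q = 411.9 ML/d; C = (376.8·103.5 + 35.10·748.0)/411.9 = 158.4 µg/L.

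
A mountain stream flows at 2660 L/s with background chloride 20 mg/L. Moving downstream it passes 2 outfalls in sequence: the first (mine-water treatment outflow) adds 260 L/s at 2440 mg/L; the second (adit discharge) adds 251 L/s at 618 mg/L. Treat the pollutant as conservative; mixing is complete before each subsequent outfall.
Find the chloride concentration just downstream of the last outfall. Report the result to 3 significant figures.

Below outfall 1: Q → 2920 L/s, C = (2660·20.00 + 260.0·2440)/2920 = 235.5 mg/L.
Below outfall 2: Q → 3171 L/s, C = (2920·235.5 + 251.0·618.0)/3171 = 265.8 mg/L.

266 mg/L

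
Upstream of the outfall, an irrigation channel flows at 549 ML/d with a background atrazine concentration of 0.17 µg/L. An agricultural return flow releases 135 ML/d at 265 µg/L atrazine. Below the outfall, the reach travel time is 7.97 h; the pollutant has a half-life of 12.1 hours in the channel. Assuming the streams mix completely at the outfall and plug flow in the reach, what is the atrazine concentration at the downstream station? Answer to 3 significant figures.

Mass balance: C = (549.0·0.1700 + 135.0·265.0) / 684.0 = 35870/684.0 = 52.44 µg/L.
Half-life 12.1 h → k = ln 2 / 12.1 = 0.05728 h⁻¹ = 1.375 d⁻¹.
After decay, C = 52.44 × e^(−kt) = 52.44 × 0.6335 = 33.22 µg/L.

33.2 µg/L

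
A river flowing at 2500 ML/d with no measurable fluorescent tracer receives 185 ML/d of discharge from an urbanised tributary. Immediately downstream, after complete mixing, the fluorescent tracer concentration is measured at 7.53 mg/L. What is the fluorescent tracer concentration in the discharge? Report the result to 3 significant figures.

Mass balance: 2500·0 + 185.0·Cₑ = 2685·7.530
→ Cₑ = (2685·7.530 − 2500·0) / 185.0 = 109.3 mg/L.

109 mg/L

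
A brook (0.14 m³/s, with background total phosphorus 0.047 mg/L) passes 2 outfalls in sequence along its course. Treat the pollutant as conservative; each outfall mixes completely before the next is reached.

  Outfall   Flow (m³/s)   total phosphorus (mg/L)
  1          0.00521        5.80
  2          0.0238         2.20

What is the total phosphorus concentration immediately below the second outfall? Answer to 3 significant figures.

Outfall 1: combined Q = 0.1452 m³/s; C = (0.1400·0.04700 + 0.005210·5.800)/0.1452 = 0.2534 mg/L.
Outfall 2: combined Q = 0.1690 m³/s; C = (0.1452·0.2534 + 0.02380·2.200)/0.1690 = 0.5275 mg/L.

0.528 mg/L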